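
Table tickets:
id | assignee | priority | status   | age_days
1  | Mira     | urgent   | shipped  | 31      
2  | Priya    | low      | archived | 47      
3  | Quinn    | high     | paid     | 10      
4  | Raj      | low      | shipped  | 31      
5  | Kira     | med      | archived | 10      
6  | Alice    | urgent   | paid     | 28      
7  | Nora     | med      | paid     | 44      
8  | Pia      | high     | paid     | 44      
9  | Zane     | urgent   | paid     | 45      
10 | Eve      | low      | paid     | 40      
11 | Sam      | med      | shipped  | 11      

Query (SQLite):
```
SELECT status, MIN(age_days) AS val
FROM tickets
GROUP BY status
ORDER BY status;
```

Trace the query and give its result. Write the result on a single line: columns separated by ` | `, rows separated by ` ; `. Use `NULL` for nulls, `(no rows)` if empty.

archived | 10 ; paid | 10 ; shipped | 11

Partition tickets by status; compute MIN(age_days) within each group.
  archived: ids {2, 5} → MIN(age_days)=10
  paid: ids {3, 6, 7, 8, 9, 10} → MIN(age_days)=10
  shipped: ids {1, 4, 11} → MIN(age_days)=11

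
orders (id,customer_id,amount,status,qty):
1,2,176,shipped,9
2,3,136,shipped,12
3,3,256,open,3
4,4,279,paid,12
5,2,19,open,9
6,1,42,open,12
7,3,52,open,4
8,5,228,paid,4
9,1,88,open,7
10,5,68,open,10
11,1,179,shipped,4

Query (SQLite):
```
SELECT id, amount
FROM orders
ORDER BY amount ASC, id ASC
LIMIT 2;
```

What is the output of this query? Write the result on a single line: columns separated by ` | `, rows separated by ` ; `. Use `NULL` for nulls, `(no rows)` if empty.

5 | 19 ; 6 | 42

Sort by amount asc, tiebreak id asc: (19, id=5), (42, id=6), (52, id=7), (68, id=10), (88, id=9) …. Take first 2.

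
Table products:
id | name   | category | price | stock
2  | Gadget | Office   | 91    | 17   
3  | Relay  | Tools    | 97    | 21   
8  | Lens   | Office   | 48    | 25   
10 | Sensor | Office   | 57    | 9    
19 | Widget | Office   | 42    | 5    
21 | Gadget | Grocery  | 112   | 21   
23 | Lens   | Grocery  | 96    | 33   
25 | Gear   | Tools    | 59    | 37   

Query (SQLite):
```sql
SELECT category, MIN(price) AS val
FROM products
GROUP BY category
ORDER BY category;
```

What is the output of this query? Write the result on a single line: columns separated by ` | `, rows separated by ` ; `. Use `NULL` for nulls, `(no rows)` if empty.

Grocery | 96 ; Office | 42 ; Tools | 59

Partition products by category; compute MIN(price) within each group.
  Grocery: ids {21, 23} → MIN(price)=96
  Office: ids {2, 8, 10, 19} → MIN(price)=42
  Tools: ids {3, 25} → MIN(price)=59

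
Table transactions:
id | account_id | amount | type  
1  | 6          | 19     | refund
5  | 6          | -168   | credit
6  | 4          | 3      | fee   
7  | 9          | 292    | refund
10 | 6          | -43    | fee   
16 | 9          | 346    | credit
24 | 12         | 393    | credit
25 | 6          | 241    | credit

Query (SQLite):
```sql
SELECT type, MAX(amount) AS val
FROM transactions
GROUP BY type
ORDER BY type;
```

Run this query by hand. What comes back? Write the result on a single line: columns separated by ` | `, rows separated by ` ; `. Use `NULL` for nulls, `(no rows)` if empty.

credit | 393 ; fee | 3 ; refund | 292

Partition transactions by type; compute MAX(amount) within each group.
  credit: ids {5, 16, 24, 25} → MAX(amount)=393
  fee: ids {6, 10} → MAX(amount)=3
  refund: ids {1, 7} → MAX(amount)=292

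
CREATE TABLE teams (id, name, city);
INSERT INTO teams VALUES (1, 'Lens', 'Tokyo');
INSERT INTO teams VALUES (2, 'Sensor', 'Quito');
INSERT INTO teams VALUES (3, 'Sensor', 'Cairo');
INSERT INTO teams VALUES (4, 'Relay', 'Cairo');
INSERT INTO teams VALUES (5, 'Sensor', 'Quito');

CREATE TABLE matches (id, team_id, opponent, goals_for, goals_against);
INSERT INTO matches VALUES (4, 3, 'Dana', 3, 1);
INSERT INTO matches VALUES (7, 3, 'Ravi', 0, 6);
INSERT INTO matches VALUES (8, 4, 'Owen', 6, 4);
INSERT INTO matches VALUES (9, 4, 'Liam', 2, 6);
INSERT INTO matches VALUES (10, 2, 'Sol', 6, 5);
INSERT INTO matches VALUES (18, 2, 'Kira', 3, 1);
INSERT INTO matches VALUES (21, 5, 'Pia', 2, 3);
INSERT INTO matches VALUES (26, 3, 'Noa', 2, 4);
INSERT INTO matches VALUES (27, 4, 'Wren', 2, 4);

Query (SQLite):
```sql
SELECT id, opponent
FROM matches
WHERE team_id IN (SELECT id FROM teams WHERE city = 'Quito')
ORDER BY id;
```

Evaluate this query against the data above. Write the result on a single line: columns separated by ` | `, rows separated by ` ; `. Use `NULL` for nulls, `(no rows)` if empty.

Inner query: teams.id where city = 'Quito'.
Outer: keep matches rows whose team_id is in that set.
Inner query → {2, 5}

10 | Sol ; 18 | Kira ; 21 | Pia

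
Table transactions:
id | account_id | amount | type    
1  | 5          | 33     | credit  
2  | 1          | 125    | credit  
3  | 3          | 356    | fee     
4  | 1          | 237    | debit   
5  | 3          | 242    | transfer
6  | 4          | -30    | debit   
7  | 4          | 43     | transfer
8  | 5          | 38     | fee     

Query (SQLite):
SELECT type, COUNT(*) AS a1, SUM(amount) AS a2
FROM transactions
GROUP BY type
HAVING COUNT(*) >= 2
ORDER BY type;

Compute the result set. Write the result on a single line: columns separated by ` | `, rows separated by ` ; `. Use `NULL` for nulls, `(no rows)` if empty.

Group transactions by type.
Per group compute: COUNT(*), SUM(amount).
HAVING: drop groups with fewer than 2 rows.
  credit: ids {1, 2} → COUNT(*)=2, SUM(amount)=158
  debit: ids {4, 6} → COUNT(*)=2, SUM(amount)=207
  fee: ids {3, 8} → COUNT(*)=2, SUM(amount)=394
  transfer: ids {5, 7} → COUNT(*)=2, SUM(amount)=285

credit | 2 | 158 ; debit | 2 | 207 ; fee | 2 | 394 ; transfer | 2 | 285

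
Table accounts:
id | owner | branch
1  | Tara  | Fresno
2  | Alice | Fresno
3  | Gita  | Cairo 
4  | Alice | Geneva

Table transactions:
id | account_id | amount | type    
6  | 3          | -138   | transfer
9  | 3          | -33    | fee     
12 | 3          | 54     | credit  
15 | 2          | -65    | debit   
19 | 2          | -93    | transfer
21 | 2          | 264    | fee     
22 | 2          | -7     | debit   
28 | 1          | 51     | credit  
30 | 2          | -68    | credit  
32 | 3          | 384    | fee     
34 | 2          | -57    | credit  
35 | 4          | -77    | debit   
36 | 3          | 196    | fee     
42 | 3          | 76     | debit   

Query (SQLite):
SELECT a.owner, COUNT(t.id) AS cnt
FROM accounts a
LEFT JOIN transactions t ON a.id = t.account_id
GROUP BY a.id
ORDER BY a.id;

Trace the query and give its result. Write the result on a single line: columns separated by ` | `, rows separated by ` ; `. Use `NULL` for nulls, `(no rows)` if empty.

Tara | 1 ; Alice | 6 ; Gita | 6 ; Alice | 1

LEFT JOIN keeps every accounts row; unmatched ones get NULL for transactions columns.
Group by accounts.id and compute COUNT(t.id). COUNT(col) of an all-NULL group is 0.
  1: ids {28} → COUNT(t.id)=1
  2: ids {15, 19, 21, 22, 30, 34} → COUNT(t.id)=6
  3: ids {6, 9, 12, 32, 36, 42} → COUNT(t.id)=6
  4: ids {35} → COUNT(t.id)=1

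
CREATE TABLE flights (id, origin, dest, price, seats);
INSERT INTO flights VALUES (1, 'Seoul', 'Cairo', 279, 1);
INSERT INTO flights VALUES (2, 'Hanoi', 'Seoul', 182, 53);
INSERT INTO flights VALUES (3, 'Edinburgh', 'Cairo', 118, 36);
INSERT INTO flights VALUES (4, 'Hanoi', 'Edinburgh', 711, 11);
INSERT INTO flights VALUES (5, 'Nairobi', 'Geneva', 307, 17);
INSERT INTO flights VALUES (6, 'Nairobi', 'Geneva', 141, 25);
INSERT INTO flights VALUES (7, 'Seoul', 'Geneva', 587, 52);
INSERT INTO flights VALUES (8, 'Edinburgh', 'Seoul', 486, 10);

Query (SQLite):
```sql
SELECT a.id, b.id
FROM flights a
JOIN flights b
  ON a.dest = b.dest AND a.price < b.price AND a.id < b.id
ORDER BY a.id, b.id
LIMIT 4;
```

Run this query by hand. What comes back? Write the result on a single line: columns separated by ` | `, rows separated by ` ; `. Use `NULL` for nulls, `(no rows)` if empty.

Pairs (a,b) with same dest, a.price < b.price, a.id < b.id.
dest groups: Cairo:{1,3} Edinburgh:{4} Geneva:{5,6,7} Seoul:{2,8}
Ordered by (a.id, b.id); first 4.

2 | 8 ; 5 | 7 ; 6 | 7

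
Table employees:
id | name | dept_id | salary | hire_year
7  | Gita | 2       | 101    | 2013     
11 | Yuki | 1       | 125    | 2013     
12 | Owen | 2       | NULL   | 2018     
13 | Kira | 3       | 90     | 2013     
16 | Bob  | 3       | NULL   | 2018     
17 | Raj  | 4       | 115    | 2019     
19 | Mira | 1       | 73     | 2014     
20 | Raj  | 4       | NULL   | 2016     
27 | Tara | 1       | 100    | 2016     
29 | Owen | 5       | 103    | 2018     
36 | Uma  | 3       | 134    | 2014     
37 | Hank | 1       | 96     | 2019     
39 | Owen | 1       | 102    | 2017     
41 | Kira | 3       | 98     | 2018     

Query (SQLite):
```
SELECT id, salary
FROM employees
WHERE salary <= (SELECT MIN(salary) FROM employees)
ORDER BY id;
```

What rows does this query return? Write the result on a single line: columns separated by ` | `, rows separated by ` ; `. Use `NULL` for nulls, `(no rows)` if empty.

19 | 73

Scalar subquery: MIN(salary) over all employees rows = 73.
Keep rows where salary <= that value.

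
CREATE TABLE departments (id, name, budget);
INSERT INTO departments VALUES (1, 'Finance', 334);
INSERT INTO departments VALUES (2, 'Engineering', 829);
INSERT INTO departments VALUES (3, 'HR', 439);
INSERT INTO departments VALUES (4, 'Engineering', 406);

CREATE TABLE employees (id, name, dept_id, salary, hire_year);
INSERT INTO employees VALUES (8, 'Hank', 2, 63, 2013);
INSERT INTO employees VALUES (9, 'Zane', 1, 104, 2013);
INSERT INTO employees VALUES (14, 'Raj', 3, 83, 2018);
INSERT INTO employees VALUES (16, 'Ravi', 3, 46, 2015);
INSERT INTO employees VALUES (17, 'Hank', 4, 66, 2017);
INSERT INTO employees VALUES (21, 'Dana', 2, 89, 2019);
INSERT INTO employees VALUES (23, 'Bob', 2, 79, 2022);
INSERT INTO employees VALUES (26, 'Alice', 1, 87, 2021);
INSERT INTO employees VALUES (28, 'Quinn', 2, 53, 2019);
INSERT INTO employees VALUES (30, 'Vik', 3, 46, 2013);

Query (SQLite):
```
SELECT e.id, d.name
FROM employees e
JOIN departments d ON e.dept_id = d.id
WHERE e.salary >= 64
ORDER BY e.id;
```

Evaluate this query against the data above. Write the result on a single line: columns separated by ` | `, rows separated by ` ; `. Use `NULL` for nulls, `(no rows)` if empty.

Each employees row matches the departments row where dept_id = departments.id.
Then keep rows with e.salary >= 64.

9 | Finance ; 14 | HR ; 17 | Engineering ; 21 | Engineering ; 23 | Engineering ; 26 | Finance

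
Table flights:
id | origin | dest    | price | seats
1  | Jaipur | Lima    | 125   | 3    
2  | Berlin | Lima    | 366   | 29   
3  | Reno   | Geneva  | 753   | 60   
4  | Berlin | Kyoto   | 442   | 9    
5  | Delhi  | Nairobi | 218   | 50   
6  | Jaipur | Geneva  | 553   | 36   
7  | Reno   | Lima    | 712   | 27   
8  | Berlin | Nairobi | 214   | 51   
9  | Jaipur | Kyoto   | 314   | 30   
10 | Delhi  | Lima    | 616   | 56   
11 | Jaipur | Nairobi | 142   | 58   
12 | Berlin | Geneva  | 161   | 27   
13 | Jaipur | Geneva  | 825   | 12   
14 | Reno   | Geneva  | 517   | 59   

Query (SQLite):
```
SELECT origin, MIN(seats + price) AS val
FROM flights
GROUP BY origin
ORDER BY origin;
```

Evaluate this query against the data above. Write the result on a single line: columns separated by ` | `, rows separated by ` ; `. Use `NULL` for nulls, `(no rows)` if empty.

For each row compute seats + price.
Group by origin; take MIN of the expression per group.
  Berlin: ids {2, 4, 8, 12} → MIN(seats + price)=188
  Delhi: ids {5, 10} → MIN(seats + price)=268
  Jaipur: ids {1, 6, 9, 11, 13} → MIN(seats + price)=128
  Reno: ids {3, 7, 14} → MIN(seats + price)=576

Berlin | 188 ; Delhi | 268 ; Jaipur | 128 ; Reno | 576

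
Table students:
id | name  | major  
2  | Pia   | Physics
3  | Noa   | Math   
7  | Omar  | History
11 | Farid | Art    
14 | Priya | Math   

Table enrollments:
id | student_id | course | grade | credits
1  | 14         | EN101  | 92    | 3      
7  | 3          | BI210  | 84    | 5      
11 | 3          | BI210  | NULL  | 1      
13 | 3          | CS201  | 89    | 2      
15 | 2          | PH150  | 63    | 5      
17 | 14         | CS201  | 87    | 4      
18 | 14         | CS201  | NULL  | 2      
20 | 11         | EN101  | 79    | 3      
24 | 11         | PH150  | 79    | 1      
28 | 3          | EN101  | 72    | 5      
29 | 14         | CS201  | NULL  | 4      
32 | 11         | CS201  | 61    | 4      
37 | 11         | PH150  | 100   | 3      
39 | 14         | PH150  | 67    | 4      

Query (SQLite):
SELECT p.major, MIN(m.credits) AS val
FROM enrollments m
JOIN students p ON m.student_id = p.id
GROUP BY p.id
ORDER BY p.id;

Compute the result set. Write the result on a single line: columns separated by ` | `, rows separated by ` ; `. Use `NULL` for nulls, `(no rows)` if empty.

Physics | 5 ; Math | 1 ; Art | 1 ; Math | 2

Join each enrollments row to its students via student_id.
Group joined rows by students.id; compute MIN(m.credits) per group.
  2: ids {15} → MIN(m.credits)=5
  3: ids {7, 11, 13, 28} → MIN(m.credits)=1
  11: ids {20, 24, 32, 37} → MIN(m.credits)=1
  14: ids {1, 17, 18, 29, 39} → MIN(m.credits)=2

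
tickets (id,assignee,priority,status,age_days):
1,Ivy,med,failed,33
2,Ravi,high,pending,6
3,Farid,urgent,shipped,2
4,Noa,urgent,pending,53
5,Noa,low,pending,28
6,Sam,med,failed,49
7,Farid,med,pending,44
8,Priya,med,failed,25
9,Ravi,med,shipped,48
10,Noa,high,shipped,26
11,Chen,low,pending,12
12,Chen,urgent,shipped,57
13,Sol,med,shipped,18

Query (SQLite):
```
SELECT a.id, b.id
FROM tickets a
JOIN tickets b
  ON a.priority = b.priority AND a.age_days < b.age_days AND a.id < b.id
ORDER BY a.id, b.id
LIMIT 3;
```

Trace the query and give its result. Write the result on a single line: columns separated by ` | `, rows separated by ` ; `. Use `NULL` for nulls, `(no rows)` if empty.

1 | 6 ; 1 | 7 ; 1 | 9

Pairs (a,b) with same priority, a.age_days < b.age_days, a.id < b.id.
priority groups: high:{2,10} low:{5,11} med:{1,6,7,8,9,13} urgent:{3,4,12}
Ordered by (a.id, b.id); first 3.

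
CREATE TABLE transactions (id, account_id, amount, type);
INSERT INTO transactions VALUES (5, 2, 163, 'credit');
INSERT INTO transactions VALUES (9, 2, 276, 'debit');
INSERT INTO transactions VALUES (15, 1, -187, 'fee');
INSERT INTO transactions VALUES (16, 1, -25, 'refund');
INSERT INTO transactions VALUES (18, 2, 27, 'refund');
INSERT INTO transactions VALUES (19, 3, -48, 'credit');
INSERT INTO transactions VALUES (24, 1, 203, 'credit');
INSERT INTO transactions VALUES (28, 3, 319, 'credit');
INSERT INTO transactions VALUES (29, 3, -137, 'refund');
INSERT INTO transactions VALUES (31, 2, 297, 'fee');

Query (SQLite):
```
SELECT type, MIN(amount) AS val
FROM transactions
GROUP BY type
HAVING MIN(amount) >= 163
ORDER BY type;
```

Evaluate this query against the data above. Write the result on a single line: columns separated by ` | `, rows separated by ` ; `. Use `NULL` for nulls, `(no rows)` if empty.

Partition transactions by type; compute MIN(amount) within each group.
HAVING: keep groups where MIN(amount) >= 163.
  credit: ids {5, 19, 24, 28} → MIN(amount)=-48
  debit: ids {9} → MIN(amount)=276
  fee: ids {15, 31} → MIN(amount)=-187
  refund: ids {16, 18, 29} → MIN(amount)=-137

debit | 276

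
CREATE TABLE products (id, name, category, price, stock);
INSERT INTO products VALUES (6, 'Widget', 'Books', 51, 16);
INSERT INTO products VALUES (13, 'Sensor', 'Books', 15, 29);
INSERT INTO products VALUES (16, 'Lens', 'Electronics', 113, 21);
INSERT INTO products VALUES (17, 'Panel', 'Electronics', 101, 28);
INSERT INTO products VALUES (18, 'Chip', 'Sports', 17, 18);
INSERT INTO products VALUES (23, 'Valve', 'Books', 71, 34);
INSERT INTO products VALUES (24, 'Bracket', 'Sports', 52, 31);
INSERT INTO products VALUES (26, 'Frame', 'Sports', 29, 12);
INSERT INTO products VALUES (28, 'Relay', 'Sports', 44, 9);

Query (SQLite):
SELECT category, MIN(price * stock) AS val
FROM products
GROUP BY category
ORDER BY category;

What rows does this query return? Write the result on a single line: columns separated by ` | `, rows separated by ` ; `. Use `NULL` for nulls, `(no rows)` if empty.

For each row compute price * stock.
Group by category; take MIN of the expression per group.
  Books: ids {6, 13, 23} → MIN(price * stock)=435
  Electronics: ids {16, 17} → MIN(price * stock)=2373
  Sports: ids {18, 24, 26, 28} → MIN(price * stock)=306

Books | 435 ; Electronics | 2373 ; Sports | 306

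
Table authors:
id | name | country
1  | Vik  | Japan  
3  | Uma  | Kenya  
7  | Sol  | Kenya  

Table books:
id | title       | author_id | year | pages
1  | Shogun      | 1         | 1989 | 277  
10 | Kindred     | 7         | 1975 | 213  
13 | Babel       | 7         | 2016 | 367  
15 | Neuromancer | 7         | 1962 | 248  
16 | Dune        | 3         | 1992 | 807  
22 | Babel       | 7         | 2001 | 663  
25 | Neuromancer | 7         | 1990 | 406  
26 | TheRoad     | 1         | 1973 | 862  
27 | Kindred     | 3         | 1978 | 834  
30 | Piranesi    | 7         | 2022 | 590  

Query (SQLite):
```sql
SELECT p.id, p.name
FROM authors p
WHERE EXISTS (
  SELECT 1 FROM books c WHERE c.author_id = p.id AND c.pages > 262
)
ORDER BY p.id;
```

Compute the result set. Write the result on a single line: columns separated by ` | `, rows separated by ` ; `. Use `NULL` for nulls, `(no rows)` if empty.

1 | Vik ; 3 | Uma ; 7 | Sol

For each authors row, check whether any books with matching author_id has pages > 262.
Keep rows where that is true.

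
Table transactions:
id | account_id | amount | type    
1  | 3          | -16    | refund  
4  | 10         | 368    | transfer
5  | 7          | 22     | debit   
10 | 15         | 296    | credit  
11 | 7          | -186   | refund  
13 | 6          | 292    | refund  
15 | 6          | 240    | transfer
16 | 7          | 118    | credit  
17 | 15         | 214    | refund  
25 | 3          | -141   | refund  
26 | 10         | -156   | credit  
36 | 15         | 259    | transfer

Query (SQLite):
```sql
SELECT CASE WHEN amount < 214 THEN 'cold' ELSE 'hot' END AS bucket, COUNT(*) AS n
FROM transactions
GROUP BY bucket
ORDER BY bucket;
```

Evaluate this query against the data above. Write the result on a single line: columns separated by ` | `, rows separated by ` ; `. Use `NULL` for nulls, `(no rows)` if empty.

cold | 6 ; hot | 6

Bucket rows by amount < 214 → 'cold' else 'hot'; count each bucket.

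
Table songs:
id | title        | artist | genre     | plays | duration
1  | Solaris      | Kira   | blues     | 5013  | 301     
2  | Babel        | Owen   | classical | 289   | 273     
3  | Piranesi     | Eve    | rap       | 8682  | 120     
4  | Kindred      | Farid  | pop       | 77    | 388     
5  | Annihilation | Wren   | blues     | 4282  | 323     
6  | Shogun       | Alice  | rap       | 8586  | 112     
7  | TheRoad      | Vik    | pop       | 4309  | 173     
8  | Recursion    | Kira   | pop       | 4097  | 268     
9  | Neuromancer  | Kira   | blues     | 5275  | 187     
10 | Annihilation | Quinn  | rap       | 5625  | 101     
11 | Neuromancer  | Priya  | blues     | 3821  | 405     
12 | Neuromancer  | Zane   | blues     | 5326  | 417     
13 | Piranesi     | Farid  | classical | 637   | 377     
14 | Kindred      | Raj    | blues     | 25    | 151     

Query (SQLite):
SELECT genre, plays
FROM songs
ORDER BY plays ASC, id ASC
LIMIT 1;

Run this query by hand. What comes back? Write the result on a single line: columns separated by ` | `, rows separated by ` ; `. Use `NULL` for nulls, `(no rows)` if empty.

blues | 25

Sort by plays asc, tiebreak id asc: (25, id=14), (77, id=4), (289, id=2), (637, id=13) …. Take first 1.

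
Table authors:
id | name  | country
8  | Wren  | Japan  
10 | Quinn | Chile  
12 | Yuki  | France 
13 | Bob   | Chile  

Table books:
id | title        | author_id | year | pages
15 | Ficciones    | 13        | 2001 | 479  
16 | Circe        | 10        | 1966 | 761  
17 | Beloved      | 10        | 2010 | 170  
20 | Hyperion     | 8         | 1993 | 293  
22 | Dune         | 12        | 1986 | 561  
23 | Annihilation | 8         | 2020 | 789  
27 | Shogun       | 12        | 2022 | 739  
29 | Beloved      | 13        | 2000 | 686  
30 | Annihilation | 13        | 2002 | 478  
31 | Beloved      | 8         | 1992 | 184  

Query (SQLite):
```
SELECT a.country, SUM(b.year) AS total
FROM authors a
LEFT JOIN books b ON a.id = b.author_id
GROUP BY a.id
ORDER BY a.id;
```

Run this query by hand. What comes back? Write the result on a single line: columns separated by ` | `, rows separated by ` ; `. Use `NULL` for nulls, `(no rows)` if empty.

LEFT JOIN keeps every authors row; unmatched ones get NULL for books columns.
Group by authors.id and compute SUM(b.year). SUM over an all-NULL group is NULL.
  8: ids {20, 23, 31} → SUM(b.year)=6005
  10: ids {16, 17} → SUM(b.year)=3976
  12: ids {22, 27} → SUM(b.year)=4008
  13: ids {15, 29, 30} → SUM(b.year)=6003

Japan | 6005 ; Chile | 3976 ; France | 4008 ; Chile | 6003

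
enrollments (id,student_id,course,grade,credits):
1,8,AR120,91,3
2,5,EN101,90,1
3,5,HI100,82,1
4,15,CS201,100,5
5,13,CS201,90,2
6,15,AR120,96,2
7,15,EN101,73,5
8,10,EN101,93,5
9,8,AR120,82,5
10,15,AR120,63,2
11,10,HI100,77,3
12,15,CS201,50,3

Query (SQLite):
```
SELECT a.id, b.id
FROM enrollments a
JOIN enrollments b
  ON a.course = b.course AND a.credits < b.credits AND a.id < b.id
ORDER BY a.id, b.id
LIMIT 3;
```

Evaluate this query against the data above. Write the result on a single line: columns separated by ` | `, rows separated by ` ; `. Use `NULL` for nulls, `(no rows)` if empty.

1 | 9 ; 2 | 7 ; 2 | 8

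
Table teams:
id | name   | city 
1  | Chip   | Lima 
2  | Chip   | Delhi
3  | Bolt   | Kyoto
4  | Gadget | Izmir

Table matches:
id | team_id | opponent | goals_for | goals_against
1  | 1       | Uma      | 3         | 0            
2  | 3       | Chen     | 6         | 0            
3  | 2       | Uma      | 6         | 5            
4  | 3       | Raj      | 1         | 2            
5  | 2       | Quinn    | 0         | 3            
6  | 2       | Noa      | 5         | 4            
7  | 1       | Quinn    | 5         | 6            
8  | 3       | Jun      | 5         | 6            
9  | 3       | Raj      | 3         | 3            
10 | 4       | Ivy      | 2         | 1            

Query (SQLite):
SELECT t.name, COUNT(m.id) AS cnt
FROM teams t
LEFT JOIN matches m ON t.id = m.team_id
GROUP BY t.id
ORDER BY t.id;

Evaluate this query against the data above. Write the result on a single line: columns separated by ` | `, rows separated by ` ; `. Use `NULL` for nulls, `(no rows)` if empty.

Chip | 2 ; Chip | 3 ; Bolt | 4 ; Gadget | 1

LEFT JOIN keeps every teams row; unmatched ones get NULL for matches columns.
Group by teams.id and compute COUNT(m.id). COUNT(col) of an all-NULL group is 0.
  1: ids {1, 7} → COUNT(m.id)=2
  2: ids {3, 5, 6} → COUNT(m.id)=3
  3: ids {2, 4, 8, 9} → COUNT(m.id)=4
  4: ids {10} → COUNT(m.id)=1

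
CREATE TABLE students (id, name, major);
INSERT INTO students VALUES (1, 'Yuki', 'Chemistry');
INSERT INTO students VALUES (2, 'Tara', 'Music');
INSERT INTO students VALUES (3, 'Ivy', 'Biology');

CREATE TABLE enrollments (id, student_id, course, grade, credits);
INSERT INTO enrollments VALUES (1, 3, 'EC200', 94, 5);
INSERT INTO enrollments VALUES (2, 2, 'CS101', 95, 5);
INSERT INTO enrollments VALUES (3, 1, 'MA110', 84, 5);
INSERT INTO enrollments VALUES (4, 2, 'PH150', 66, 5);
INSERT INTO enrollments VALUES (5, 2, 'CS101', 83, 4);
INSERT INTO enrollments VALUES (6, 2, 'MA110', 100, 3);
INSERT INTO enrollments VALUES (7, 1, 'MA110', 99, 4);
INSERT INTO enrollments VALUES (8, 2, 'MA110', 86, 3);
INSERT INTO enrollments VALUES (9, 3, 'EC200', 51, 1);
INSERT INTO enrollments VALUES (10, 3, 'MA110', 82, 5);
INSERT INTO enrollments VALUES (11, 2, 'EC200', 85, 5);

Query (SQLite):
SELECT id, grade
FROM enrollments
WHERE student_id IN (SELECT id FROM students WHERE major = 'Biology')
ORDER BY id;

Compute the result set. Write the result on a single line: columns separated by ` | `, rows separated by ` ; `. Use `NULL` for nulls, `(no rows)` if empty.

1 | 94 ; 9 | 51 ; 10 | 82

Inner query: students.id where major = 'Biology'.
Outer: keep enrollments rows whose student_id is in that set.
Inner query → {3}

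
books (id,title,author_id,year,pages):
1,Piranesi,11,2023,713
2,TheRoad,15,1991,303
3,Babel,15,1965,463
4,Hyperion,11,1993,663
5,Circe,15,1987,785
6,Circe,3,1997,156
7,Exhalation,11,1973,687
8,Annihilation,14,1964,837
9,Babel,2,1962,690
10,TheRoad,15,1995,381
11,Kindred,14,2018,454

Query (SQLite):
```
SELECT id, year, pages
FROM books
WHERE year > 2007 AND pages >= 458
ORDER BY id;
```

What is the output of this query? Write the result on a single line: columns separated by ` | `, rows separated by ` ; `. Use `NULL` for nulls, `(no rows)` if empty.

year > 2007: ids {1, 11}
pages >= 458: ids {1, 3, 4, 5, 7, 8, 9}
Combine with AND.

1 | 2023 | 713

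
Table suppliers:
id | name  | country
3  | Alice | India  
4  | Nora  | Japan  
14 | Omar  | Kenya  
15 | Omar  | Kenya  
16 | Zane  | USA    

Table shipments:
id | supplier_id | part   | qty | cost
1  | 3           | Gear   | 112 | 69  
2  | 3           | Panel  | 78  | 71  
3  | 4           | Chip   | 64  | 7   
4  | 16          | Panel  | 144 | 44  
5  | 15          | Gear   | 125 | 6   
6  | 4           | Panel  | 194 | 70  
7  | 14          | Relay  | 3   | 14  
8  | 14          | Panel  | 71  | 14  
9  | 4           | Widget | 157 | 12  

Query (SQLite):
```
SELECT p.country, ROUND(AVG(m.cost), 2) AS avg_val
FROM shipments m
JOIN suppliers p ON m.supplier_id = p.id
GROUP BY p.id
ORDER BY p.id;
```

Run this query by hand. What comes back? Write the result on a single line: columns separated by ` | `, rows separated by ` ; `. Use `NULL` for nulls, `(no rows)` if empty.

India | 70 ; Japan | 29.67 ; Kenya | 14 ; Kenya | 6 ; USA | 44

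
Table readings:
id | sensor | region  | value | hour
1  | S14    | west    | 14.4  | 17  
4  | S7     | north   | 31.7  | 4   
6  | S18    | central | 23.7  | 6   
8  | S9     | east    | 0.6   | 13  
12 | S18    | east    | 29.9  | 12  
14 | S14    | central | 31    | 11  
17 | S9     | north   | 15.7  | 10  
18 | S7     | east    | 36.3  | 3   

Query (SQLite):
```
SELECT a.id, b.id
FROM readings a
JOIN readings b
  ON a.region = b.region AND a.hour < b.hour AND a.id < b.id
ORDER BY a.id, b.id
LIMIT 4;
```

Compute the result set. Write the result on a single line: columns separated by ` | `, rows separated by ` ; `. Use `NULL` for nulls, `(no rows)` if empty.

Pairs (a,b) with same region, a.hour < b.hour, a.id < b.id.
region groups: central:{6,14} east:{8,12,18} north:{4,17} west:{1}
Ordered by (a.id, b.id); first 4.

4 | 17 ; 6 | 14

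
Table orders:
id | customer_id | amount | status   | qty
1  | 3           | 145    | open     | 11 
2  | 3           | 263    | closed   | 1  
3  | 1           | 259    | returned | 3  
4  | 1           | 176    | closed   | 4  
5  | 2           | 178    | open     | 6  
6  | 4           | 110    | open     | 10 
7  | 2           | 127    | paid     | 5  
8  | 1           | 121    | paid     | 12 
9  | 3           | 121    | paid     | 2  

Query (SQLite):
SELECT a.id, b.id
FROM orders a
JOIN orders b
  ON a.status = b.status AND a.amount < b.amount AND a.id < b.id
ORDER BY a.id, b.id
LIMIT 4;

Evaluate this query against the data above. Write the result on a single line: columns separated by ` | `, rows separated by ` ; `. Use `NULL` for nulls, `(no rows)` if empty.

1 | 5

Pairs (a,b) with same status, a.amount < b.amount, a.id < b.id.
status groups: closed:{2,4} open:{1,5,6} paid:{7,8,9} returned:{3}
Ordered by (a.id, b.id); first 4.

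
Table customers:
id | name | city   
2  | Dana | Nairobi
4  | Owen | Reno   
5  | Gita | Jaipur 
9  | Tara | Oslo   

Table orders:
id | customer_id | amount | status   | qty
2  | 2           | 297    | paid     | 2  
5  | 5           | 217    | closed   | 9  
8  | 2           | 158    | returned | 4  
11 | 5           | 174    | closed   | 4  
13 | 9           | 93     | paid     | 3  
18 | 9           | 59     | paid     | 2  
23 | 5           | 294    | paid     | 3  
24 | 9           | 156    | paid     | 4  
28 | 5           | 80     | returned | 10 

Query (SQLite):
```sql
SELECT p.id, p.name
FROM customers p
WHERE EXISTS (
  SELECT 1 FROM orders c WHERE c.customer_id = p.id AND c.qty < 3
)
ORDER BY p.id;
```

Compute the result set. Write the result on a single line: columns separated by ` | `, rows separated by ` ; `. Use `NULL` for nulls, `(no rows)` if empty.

2 | Dana ; 9 | Tara

For each customers row, check whether any orders with matching customer_id has qty < 3.
Keep rows where that is true.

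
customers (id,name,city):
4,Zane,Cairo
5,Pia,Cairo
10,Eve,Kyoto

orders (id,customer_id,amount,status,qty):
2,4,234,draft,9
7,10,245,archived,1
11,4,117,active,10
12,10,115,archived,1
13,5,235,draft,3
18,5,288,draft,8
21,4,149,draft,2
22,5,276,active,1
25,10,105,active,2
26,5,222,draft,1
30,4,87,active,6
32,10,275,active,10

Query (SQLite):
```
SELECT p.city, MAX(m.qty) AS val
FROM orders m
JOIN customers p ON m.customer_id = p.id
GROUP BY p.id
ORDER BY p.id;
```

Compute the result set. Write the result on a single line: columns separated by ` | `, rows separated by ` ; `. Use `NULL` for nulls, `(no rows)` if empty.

Cairo | 10 ; Cairo | 8 ; Kyoto | 10

Join each orders row to its customers via customer_id.
Group joined rows by customers.id; compute MAX(m.qty) per group.
  4: ids {2, 11, 21, 30} → MAX(m.qty)=10
  5: ids {13, 18, 22, 26} → MAX(m.qty)=8
  10: ids {7, 12, 25, 32} → MAX(m.qty)=10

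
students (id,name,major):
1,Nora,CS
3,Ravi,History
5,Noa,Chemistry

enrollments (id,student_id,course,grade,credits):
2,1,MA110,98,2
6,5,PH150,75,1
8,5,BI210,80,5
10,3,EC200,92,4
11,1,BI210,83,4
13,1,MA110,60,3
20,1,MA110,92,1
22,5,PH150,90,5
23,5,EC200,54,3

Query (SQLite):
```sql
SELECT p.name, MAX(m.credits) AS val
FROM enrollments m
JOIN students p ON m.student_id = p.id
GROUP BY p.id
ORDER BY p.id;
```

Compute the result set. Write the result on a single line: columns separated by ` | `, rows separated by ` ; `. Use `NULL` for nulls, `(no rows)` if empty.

Join each enrollments row to its students via student_id.
Group joined rows by students.id; compute MAX(m.credits) per group.
  1: ids {2, 11, 13, 20} → MAX(m.credits)=4
  3: ids {10} → MAX(m.credits)=4
  5: ids {6, 8, 22, 23} → MAX(m.credits)=5

Nora | 4 ; Ravi | 4 ; Noa | 5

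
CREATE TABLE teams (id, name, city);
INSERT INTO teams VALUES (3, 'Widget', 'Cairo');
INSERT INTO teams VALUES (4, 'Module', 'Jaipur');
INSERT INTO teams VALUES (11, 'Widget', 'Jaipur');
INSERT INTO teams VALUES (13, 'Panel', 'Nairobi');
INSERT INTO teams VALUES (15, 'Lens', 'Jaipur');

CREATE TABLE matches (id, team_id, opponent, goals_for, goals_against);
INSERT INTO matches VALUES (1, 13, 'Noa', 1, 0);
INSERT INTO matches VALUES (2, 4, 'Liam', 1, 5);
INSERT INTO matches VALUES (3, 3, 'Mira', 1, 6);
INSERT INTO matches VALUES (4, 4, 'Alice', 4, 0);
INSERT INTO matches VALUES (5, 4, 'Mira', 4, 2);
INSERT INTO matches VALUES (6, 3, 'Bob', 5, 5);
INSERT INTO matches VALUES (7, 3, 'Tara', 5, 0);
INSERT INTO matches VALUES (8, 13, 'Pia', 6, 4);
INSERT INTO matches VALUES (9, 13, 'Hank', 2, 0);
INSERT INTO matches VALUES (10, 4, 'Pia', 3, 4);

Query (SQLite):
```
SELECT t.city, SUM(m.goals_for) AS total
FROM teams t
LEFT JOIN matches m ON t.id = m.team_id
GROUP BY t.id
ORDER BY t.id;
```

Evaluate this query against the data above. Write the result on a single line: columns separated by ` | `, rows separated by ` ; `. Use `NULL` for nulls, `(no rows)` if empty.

LEFT JOIN keeps every teams row; unmatched ones get NULL for matches columns.
Group by teams.id and compute SUM(m.goals_for). SUM over an all-NULL group is NULL.
  3: ids {3, 6, 7} → SUM(m.goals_for)=11
  4: ids {2, 4, 5, 10} → SUM(m.goals_for)=12
  11: ids {—} → SUM(m.goals_for)=NULL
  13: ids {1, 8, 9} → SUM(m.goals_for)=9
  15: ids {—} → SUM(m.goals_for)=NULL

Cairo | 11 ; Jaipur | 12 ; Jaipur | NULL ; Nairobi | 9 ; Jaipur | NULL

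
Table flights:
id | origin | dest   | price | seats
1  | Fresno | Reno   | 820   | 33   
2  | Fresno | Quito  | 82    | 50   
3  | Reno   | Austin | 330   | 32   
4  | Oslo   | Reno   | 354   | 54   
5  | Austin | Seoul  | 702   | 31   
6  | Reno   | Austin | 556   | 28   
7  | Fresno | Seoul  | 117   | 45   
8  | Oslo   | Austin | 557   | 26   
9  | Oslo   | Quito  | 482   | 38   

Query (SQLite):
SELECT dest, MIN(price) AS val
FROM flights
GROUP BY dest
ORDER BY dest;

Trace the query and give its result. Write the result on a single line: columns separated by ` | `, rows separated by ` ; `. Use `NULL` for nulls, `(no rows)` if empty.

Austin | 330 ; Quito | 82 ; Reno | 354 ; Seoul | 117

Partition flights by dest; compute MIN(price) within each group.
  Austin: ids {3, 6, 8} → MIN(price)=330
  Quito: ids {2, 9} → MIN(price)=82
  Reno: ids {1, 4} → MIN(price)=354
  Seoul: ids {5, 7} → MIN(price)=117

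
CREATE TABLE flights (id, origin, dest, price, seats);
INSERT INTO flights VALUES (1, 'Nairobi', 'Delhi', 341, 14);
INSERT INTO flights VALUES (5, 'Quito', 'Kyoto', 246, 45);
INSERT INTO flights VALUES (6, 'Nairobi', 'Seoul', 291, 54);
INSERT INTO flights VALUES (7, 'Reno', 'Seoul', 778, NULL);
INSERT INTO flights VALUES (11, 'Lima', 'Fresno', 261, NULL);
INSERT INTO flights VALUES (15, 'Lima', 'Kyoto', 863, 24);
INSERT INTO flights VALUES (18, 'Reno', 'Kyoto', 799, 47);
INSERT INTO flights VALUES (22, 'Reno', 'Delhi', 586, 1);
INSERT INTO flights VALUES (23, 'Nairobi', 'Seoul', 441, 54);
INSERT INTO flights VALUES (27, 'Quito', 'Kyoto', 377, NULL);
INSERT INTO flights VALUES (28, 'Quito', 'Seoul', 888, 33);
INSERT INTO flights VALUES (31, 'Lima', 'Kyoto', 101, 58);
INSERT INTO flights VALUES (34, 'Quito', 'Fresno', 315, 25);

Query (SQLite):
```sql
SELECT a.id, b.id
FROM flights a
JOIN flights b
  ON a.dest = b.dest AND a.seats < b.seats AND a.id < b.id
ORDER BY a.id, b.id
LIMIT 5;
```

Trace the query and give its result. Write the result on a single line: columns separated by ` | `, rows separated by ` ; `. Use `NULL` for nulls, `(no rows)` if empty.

5 | 18 ; 5 | 31 ; 15 | 18 ; 15 | 31 ; 18 | 31

Pairs (a,b) with same dest, a.seats < b.seats, a.id < b.id.
dest groups: Delhi:{1,22} Fresno:{11,34} Kyoto:{5,15,18,27,31} Seoul:{6,7,23,28}
Ordered by (a.id, b.id); first 5.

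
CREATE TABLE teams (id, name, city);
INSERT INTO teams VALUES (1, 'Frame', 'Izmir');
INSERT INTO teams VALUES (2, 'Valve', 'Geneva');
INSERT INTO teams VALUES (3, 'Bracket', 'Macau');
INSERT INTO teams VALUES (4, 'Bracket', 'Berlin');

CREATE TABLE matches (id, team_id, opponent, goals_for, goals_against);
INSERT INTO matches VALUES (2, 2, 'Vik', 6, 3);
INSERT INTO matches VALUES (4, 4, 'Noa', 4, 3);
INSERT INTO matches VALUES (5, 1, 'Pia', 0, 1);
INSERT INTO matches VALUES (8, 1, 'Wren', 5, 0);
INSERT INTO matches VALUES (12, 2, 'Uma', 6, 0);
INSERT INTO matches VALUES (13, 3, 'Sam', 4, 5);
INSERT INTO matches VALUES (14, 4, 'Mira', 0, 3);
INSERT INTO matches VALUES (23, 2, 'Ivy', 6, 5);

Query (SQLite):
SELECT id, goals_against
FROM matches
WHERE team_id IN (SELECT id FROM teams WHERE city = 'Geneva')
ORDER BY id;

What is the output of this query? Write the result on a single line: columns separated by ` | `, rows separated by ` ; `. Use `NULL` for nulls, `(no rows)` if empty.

2 | 3 ; 12 | 0 ; 23 | 5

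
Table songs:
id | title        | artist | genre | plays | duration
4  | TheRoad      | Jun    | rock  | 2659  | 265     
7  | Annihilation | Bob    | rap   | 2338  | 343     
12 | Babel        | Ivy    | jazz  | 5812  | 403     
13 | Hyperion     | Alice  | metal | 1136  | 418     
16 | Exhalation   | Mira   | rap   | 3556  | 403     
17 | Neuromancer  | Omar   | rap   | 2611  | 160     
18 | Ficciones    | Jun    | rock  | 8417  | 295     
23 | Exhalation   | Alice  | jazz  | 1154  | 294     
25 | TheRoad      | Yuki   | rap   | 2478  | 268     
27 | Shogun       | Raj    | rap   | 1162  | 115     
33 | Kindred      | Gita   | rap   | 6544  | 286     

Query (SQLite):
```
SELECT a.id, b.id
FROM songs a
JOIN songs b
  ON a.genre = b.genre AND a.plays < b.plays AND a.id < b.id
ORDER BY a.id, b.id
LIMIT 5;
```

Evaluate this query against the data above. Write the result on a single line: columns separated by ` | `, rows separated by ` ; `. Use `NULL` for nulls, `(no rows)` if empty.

Pairs (a,b) with same genre, a.plays < b.plays, a.id < b.id.
genre groups: jazz:{12,23} metal:{13} rap:{7,16,17,25,27,33} rock:{4,18}
Ordered by (a.id, b.id); first 5.

4 | 18 ; 7 | 16 ; 7 | 17 ; 7 | 25 ; 7 | 33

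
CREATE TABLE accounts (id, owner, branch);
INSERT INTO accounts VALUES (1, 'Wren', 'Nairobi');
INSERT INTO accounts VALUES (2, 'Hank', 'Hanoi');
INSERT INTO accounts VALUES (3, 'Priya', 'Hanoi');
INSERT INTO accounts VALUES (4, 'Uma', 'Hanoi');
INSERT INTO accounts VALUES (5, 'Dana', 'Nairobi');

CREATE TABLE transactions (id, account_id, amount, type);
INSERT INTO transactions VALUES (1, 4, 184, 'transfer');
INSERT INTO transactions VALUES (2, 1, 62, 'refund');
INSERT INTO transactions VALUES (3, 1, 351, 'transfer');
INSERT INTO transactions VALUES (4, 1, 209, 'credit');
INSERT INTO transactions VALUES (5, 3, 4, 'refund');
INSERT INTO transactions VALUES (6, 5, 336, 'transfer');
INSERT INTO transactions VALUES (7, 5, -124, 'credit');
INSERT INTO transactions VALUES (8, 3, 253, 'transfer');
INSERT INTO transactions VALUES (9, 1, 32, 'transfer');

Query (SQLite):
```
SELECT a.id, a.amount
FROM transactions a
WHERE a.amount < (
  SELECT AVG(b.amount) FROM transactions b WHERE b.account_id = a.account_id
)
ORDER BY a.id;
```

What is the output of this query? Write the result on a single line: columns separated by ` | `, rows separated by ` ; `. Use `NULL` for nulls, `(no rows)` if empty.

2 | 62 ; 5 | 4 ; 7 | -124 ; 9 | 32

For each transactions row a, compute AVG(amount) over rows sharing a.account_id.
Keep row a if a.amount < that per-group AVG.
  account_id=1: AVG(amount) = 163.5
  account_id=3: AVG(amount) = 128.5
  account_id=4: AVG(amount) = 184.0
  account_id=5: AVG(amount) = 106.0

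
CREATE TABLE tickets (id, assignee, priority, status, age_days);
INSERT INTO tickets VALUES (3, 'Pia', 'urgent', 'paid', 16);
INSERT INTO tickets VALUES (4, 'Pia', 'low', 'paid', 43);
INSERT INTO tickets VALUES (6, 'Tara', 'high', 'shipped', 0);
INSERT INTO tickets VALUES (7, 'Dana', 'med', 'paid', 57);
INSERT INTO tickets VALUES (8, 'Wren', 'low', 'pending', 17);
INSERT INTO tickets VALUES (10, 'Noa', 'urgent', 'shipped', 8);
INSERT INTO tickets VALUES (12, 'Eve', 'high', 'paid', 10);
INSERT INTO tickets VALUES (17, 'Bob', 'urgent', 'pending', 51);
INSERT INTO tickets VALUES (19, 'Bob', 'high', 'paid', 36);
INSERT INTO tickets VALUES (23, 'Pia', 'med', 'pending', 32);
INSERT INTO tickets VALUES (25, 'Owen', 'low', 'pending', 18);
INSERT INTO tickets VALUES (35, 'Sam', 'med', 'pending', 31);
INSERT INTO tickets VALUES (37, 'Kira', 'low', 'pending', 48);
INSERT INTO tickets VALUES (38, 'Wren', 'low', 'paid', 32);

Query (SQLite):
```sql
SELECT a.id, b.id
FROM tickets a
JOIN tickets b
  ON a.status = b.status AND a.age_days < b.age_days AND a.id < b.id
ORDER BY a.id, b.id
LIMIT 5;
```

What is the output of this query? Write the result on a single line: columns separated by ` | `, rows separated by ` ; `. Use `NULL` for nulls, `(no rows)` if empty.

Pairs (a,b) with same status, a.age_days < b.age_days, a.id < b.id.
status groups: paid:{3,4,7,12,19,38} pending:{8,17,23,25,35,37} shipped:{6,10}
Ordered by (a.id, b.id); first 5.

3 | 4 ; 3 | 7 ; 3 | 19 ; 3 | 38 ; 4 | 7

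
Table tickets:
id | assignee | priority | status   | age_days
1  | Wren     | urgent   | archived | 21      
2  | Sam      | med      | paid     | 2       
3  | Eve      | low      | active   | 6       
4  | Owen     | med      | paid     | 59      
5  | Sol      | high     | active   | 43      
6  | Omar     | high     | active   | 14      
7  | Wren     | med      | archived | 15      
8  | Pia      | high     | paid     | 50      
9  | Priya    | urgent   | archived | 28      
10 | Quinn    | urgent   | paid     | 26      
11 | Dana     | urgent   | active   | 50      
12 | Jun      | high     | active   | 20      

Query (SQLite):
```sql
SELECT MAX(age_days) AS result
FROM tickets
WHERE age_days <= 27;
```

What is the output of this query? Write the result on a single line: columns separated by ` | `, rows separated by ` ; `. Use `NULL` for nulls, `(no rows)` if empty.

26

Rows where age_days <= 27 → age_days values: [21, 2, 6, 14, 15, 26, 20].
MAX of non-NULL values = 26.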